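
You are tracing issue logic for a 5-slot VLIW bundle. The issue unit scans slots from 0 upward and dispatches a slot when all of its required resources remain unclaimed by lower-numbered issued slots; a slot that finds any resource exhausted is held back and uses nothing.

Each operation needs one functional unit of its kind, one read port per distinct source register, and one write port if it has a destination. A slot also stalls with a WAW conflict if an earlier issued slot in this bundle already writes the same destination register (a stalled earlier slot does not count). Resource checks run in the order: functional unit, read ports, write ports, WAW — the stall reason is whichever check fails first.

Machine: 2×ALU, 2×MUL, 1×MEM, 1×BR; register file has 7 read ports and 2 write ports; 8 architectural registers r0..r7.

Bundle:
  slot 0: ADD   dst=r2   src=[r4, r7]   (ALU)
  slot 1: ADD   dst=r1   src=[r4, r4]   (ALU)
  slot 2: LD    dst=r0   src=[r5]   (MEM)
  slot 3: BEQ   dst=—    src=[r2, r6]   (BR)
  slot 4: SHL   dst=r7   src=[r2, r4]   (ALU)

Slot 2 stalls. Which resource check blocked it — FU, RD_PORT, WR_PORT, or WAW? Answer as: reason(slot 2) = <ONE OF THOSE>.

slot 0 (ALU): ISSUE — free A1,Mu2,Ld1,B1 rp5 wp1
slot 1 (ALU): ISSUE — free A0,Mu2,Ld1,B1 rp4 wp0
slot 2 (MEM): stall WR_PORT — free A0,Mu2,Ld1,B1 rp4 wp0
slot 3 (BR): ISSUE — free A0,Mu2,Ld1,B0 rp2 wp0
slot 4 (ALU): stall FU — free A0,Mu2,Ld1,B0 rp2 wp0

reason(slot 2) = WR_PORT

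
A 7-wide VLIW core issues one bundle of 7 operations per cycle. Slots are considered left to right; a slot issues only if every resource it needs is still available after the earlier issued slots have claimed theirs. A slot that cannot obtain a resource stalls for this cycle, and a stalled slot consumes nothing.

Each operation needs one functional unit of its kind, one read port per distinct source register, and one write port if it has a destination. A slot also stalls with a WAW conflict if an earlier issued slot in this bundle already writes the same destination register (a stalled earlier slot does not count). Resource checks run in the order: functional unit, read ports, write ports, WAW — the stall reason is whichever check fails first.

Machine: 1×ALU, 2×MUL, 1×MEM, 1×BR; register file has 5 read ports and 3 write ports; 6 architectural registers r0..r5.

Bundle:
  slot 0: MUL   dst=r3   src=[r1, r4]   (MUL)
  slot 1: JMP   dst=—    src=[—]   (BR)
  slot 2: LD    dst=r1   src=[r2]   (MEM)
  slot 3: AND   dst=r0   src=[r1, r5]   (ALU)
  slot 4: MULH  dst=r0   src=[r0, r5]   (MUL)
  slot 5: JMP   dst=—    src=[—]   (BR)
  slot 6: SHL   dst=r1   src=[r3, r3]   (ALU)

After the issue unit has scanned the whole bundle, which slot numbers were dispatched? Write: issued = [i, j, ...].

#0 MUL src=r1,r4 dispatched  <A:1 Mu:1 Ld:1 B:1 rd:3 wr:2>
#1 BR src=- dispatched  <A:1 Mu:1 Ld:1 B:0 rd:3 wr:2>
#2 MEM src=r2 dispatched  <A:1 Mu:1 Ld:0 B:0 rd:2 wr:1>
#3 ALU src=r1,r5 dispatched  <A:0 Mu:1 Ld:0 B:0 rd:0 wr:0>
#4 MUL src=r0,r5 held:RD_PORT  <A:0 Mu:1 Ld:0 B:0 rd:0 wr:0>
#5 BR src=- held:FU  <A:0 Mu:1 Ld:0 B:0 rd:0 wr:0>
#6 ALU src=r3,r3 held:FU  <A:0 Mu:1 Ld:0 B:0 rd:0 wr:0>

issued = [0, 1, 2, 3]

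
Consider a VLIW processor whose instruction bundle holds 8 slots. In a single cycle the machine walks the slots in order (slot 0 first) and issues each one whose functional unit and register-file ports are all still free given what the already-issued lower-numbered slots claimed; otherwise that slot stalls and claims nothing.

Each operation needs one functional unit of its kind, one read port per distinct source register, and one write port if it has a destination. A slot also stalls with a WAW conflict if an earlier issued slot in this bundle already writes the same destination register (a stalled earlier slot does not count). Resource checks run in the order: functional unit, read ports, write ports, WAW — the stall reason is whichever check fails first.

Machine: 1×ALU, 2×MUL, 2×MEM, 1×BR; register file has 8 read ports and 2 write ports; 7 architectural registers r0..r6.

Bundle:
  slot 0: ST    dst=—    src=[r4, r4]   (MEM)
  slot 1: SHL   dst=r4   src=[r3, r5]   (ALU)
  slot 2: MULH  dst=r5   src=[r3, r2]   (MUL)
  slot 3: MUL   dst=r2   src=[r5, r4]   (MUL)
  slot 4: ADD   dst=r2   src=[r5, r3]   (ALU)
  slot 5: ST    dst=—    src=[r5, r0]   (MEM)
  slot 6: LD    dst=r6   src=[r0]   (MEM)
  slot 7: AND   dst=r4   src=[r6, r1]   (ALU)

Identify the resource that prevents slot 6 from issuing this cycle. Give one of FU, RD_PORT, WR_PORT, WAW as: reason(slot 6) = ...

#0 MEM src=r4,r4 dispatched  <A:1 Mu:2 Ld:1 B:1 rd:7 wr:2>
#1 ALU src=r3,r5 dispatched  <A:0 Mu:2 Ld:1 B:1 rd:5 wr:1>
#2 MUL src=r3,r2 dispatched  <A:0 Mu:1 Ld:1 B:1 rd:3 wr:0>
#3 MUL src=r5,r4 held:WR_PORT  <A:0 Mu:1 Ld:1 B:1 rd:3 wr:0>
#4 ALU src=r5,r3 held:FU  <A:0 Mu:1 Ld:1 B:1 rd:3 wr:0>
#5 MEM src=r5,r0 dispatched  <A:0 Mu:1 Ld:0 B:1 rd:1 wr:0>
#6 MEM src=r0 held:FU  <A:0 Mu:1 Ld:0 B:1 rd:1 wr:0>
#7 ALU src=r6,r1 held:FU  <A:0 Mu:1 Ld:0 B:1 rd:1 wr:0>

reason(slot 6) = FU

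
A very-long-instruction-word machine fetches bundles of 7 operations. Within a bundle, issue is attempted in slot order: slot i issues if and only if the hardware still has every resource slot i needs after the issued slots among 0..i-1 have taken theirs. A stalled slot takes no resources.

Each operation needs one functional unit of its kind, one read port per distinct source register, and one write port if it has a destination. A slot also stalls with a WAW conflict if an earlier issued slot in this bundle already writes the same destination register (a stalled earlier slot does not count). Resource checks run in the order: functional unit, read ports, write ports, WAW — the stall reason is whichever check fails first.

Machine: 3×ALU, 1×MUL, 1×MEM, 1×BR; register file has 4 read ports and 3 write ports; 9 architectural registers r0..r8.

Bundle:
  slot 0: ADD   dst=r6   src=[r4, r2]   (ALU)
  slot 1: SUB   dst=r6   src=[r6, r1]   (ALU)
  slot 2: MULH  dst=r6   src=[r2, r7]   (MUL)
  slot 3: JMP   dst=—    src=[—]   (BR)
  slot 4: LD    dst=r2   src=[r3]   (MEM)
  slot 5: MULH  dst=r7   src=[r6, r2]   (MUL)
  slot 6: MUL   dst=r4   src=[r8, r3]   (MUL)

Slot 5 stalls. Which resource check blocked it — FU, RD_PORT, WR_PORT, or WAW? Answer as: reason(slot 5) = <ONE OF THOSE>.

reason(slot 5) = RD_PORT

[0] ALU needs rd=2 wr=1: ok; after: ALU=2 MUL=1 MEM=1 BR=1, R=2, W=2
[1] ALU needs rd=2 wr=1: WAW; after: ALU=2 MUL=1 MEM=1 BR=1, R=2, W=2
[2] MUL needs rd=2 wr=1: WAW; after: ALU=2 MUL=1 MEM=1 BR=1, R=2, W=2
[3] BR needs rd=0 wr=0: ok; after: ALU=2 MUL=1 MEM=1 BR=0, R=2, W=2
[4] MEM needs rd=1 wr=1: ok; after: ALU=2 MUL=1 MEM=0 BR=0, R=1, W=1
[5] MUL needs rd=2 wr=1: RD_PORT; after: ALU=2 MUL=1 MEM=0 BR=0, R=1, W=1
[6] MUL needs rd=2 wr=1: RD_PORT; after: ALU=2 MUL=1 MEM=0 BR=0, R=1, W=1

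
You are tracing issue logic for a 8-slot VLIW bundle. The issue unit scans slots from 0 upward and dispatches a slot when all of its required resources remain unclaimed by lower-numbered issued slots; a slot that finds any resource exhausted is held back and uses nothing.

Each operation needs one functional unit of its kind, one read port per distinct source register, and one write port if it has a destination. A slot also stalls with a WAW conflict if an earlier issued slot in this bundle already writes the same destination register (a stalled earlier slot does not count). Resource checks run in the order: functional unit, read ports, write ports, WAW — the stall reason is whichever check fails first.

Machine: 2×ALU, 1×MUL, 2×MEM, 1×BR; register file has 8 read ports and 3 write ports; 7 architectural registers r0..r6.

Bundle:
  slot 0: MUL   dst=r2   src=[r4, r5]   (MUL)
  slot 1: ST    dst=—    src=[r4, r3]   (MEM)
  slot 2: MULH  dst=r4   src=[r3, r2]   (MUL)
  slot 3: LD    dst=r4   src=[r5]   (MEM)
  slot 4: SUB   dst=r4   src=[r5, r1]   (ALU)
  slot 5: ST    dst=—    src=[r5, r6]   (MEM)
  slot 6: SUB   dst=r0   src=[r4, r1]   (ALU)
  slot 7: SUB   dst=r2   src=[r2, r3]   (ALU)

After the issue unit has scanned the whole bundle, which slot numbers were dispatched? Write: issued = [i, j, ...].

issued = [0, 1, 3, 6]

  0. MUL→r2 ⇒ go  {2A/0Mu/2Ld/1B | 6r 2w}
  1. MEM ⇒ go  {2A/0Mu/1Ld/1B | 4r 2w}
  2. MUL→r4 ⇒ no(FU)  {2A/0Mu/1Ld/1B | 4r 2w}
  3. MEM→r4 ⇒ go  {2A/0Mu/0Ld/1B | 3r 1w}
  4. ALU→r4 ⇒ no(WAW)  {2A/0Mu/0Ld/1B | 3r 1w}
  5. MEM ⇒ no(FU)  {2A/0Mu/0Ld/1B | 3r 1w}
  6. ALU→r0 ⇒ go  {1A/0Mu/0Ld/1B | 1r 0w}
  7. ALU→r2 ⇒ no(RD_PORT)  {1A/0Mu/0Ld/1B | 1r 0w}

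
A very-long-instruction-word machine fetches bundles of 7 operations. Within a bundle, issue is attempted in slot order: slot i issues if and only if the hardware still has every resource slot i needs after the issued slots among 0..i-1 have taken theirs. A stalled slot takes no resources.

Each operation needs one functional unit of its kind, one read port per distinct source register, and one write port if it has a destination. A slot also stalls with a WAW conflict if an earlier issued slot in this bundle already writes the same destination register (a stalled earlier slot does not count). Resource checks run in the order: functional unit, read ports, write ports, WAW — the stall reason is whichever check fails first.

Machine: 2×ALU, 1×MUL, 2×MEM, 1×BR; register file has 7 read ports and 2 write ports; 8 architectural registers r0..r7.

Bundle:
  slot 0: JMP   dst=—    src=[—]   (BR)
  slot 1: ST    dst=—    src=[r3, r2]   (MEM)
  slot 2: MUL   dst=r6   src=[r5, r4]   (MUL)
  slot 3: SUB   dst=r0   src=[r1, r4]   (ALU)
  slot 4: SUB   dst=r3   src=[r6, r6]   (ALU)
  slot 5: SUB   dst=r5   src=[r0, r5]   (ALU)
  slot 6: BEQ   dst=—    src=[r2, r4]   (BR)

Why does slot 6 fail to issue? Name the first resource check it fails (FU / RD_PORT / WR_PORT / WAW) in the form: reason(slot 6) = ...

#0 BR src=- dispatched  <A:2 Mu:1 Ld:2 B:0 rd:7 wr:2>
#1 MEM src=r3,r2 dispatched  <A:2 Mu:1 Ld:1 B:0 rd:5 wr:2>
#2 MUL src=r5,r4 dispatched  <A:2 Mu:0 Ld:1 B:0 rd:3 wr:1>
#3 ALU src=r1,r4 dispatched  <A:1 Mu:0 Ld:1 B:0 rd:1 wr:0>
#4 ALU src=r6,r6 held:WR_PORT  <A:1 Mu:0 Ld:1 B:0 rd:1 wr:0>
#5 ALU src=r0,r5 held:RD_PORT  <A:1 Mu:0 Ld:1 B:0 rd:1 wr:0>
#6 BR src=r2,r4 held:FU  <A:1 Mu:0 Ld:1 B:0 rd:1 wr:0>

reason(slot 6) = FU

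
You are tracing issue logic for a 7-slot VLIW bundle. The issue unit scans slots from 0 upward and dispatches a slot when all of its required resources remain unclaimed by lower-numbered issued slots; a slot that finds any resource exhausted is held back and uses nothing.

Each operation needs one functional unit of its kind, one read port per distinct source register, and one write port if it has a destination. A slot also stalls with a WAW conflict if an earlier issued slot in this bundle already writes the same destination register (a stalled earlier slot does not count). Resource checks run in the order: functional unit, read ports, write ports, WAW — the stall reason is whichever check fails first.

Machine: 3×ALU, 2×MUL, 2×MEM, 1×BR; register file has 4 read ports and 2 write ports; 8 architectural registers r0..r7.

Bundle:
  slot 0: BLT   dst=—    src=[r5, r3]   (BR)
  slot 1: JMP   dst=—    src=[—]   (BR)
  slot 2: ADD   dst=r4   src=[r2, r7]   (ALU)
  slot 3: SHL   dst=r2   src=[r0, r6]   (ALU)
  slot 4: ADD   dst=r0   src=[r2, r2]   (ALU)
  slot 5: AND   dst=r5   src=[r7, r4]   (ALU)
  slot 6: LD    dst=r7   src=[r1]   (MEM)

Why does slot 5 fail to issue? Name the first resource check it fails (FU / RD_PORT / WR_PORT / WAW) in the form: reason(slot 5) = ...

reason(slot 5) = RD_PORT

  0. BR ⇒ go  {3A/2Mu/2Ld/0B | 2r 2w}
  1. BR ⇒ no(FU)  {3A/2Mu/2Ld/0B | 2r 2w}
  2. ALU→r4 ⇒ go  {2A/2Mu/2Ld/0B | 0r 1w}
  3. ALU→r2 ⇒ no(RD_PORT)  {2A/2Mu/2Ld/0B | 0r 1w}
  4. ALU→r0 ⇒ no(RD_PORT)  {2A/2Mu/2Ld/0B | 0r 1w}
  5. ALU→r5 ⇒ no(RD_PORT)  {2A/2Mu/2Ld/0B | 0r 1w}
  6. MEM→r7 ⇒ no(RD_PORT)  {2A/2Mu/2Ld/0B | 0r 1w}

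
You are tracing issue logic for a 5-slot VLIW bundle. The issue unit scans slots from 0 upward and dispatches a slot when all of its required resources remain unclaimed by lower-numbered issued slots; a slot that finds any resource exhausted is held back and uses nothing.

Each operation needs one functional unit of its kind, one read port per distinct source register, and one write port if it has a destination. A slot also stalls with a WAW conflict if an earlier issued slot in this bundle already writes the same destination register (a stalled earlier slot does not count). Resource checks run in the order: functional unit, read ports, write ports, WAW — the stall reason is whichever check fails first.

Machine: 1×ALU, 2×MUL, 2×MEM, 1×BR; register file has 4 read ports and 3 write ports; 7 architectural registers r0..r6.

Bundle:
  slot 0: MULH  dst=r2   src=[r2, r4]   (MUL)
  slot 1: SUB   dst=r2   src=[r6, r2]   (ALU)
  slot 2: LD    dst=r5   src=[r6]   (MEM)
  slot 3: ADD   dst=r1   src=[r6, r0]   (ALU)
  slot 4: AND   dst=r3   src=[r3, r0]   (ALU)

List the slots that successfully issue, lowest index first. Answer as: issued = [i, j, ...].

issued = [0, 2]

slot 0 (MUL): ISSUE — free A1,Mu1,Ld2,B1 rp2 wp2
slot 1 (ALU): stall WAW — free A1,Mu1,Ld2,B1 rp2 wp2
slot 2 (MEM): ISSUE — free A1,Mu1,Ld1,B1 rp1 wp1
slot 3 (ALU): stall RD_PORT — free A1,Mu1,Ld1,B1 rp1 wp1
slot 4 (ALU): stall RD_PORT — free A1,Mu1,Ld1,B1 rp1 wp1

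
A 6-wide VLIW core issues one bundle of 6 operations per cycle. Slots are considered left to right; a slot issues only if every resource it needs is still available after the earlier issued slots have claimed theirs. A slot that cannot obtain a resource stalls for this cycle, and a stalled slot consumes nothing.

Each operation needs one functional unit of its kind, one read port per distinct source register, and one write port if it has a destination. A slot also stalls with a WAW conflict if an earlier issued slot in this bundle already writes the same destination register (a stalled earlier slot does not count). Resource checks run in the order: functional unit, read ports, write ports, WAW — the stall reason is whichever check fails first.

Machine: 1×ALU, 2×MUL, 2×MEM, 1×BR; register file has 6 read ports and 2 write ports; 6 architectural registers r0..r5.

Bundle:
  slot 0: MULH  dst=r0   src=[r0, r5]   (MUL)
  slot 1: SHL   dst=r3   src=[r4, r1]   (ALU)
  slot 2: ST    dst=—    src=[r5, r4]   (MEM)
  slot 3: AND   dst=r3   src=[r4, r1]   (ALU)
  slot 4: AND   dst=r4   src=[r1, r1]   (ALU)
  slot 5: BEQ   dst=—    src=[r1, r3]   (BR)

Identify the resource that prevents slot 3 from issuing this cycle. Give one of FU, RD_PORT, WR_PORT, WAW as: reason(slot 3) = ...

reason(slot 3) = FU

(0) want 1×MUL +2rd +1wr — yes → AL1|MU1|ME2|BR1|rd4|wr1
(1) want 1×ALU +2rd +1wr — yes → AL0|MU1|ME2|BR1|rd2|wr0
(2) want 1×MEM +2rd +0wr — yes → AL0|MU1|ME1|BR1|rd0|wr0
(3) want 1×ALU +2rd +1wr — FU → AL0|MU1|ME1|BR1|rd0|wr0
(4) want 1×ALU +1rd +1wr — FU → AL0|MU1|ME1|BR1|rd0|wr0
(5) want 1×BR +2rd +0wr — RD_PORT → AL0|MU1|ME1|BR1|rd0|wr0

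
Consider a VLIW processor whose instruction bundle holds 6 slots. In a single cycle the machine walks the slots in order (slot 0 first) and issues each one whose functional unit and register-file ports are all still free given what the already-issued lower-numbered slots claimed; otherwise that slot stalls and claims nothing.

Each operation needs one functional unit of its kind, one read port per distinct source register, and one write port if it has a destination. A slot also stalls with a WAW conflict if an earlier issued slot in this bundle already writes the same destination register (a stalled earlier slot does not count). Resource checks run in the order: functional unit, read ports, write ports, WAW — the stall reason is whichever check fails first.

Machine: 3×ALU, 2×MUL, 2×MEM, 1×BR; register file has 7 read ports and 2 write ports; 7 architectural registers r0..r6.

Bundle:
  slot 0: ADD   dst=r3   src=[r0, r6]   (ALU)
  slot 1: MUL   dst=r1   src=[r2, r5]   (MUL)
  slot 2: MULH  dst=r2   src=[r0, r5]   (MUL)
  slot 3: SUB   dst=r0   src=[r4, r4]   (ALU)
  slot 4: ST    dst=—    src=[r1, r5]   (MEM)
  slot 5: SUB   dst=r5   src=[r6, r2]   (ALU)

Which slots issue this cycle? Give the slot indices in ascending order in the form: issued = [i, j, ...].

issued = [0, 1, 4]

#0 ALU src=r0,r6 dispatched  <A:2 Mu:2 Ld:2 B:1 rd:5 wr:1>
#1 MUL src=r2,r5 dispatched  <A:2 Mu:1 Ld:2 B:1 rd:3 wr:0>
#2 MUL src=r0,r5 held:WR_PORT  <A:2 Mu:1 Ld:2 B:1 rd:3 wr:0>
#3 ALU src=r4,r4 held:WR_PORT  <A:2 Mu:1 Ld:2 B:1 rd:3 wr:0>
#4 MEM src=r1,r5 dispatched  <A:2 Mu:1 Ld:1 B:1 rd:1 wr:0>
#5 ALU src=r6,r2 held:RD_PORT  <A:2 Mu:1 Ld:1 B:1 rd:1 wr:0>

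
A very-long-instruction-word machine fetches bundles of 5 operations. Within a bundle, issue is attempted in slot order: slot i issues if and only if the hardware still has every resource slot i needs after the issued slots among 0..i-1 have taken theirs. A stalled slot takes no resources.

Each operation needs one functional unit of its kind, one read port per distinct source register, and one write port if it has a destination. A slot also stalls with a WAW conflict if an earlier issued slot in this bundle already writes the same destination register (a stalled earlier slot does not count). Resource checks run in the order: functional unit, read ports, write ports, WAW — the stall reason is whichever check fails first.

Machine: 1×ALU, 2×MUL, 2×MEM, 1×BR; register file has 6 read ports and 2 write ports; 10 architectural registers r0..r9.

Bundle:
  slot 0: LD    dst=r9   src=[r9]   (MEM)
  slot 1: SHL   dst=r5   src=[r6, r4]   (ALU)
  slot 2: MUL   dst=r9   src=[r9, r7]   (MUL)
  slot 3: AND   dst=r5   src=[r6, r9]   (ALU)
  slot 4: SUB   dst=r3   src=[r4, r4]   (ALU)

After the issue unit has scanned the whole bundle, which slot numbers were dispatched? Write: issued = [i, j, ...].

issued = [0, 1]

[0] MEM needs rd=1 wr=1: ok; after: ALU=1 MUL=2 MEM=1 BR=1, R=5, W=1
[1] ALU needs rd=2 wr=1: ok; after: ALU=0 MUL=2 MEM=1 BR=1, R=3, W=0
[2] MUL needs rd=2 wr=1: WR_PORT; after: ALU=0 MUL=2 MEM=1 BR=1, R=3, W=0
[3] ALU needs rd=2 wr=1: FU; after: ALU=0 MUL=2 MEM=1 BR=1, R=3, W=0
[4] ALU needs rd=1 wr=1: FU; after: ALU=0 MUL=2 MEM=1 BR=1, R=3, W=0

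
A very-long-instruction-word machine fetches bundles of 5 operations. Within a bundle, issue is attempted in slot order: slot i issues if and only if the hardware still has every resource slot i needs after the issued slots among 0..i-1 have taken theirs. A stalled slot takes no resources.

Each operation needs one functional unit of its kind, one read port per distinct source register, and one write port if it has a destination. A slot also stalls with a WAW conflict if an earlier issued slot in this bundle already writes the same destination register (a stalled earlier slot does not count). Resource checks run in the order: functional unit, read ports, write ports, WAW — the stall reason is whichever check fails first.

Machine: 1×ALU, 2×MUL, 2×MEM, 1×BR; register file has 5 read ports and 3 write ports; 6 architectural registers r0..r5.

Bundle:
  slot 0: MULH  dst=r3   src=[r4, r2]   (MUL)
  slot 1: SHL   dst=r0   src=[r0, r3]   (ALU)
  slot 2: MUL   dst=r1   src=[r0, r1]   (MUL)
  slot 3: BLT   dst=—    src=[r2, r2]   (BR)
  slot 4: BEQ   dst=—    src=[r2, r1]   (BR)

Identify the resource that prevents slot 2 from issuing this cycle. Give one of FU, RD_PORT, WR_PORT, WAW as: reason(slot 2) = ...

reason(slot 2) = RD_PORT

#0 MUL src=r4,r2 dispatched  <A:1 Mu:1 Ld:2 B:1 rd:3 wr:2>
#1 ALU src=r0,r3 dispatched  <A:0 Mu:1 Ld:2 B:1 rd:1 wr:1>
#2 MUL src=r0,r1 held:RD_PORT  <A:0 Mu:1 Ld:2 B:1 rd:1 wr:1>
#3 BR src=r2,r2 dispatched  <A:0 Mu:1 Ld:2 B:0 rd:0 wr:1>
#4 BR src=r2,r1 held:FU  <A:0 Mu:1 Ld:2 B:0 rd:0 wr:1>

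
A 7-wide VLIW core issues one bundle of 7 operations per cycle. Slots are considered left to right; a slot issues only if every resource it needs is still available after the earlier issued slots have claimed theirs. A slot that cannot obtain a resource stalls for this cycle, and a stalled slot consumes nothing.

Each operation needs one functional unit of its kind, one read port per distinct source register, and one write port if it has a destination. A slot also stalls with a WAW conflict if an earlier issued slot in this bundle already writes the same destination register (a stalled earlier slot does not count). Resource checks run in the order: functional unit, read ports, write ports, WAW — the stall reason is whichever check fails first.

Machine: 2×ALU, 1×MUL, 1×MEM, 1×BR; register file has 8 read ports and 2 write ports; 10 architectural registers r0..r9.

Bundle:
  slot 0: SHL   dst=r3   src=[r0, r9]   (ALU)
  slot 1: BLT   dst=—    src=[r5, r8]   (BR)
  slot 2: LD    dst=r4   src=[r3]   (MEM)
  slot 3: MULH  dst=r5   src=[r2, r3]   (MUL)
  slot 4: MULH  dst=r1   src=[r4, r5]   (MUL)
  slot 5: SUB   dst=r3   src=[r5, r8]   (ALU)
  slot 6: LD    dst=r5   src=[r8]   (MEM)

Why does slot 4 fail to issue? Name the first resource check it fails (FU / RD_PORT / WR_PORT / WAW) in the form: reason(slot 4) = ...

reason(slot 4) = WR_PORT

(0) want 1×ALU +2rd +1wr — yes → AL1|MU1|ME1|BR1|rd6|wr1
(1) want 1×BR +2rd +0wr — yes → AL1|MU1|ME1|BR0|rd4|wr1
(2) want 1×MEM +1rd +1wr — yes → AL1|MU1|ME0|BR0|rd3|wr0
(3) want 1×MUL +2rd +1wr — WR_PORT → AL1|MU1|ME0|BR0|rd3|wr0
(4) want 1×MUL +2rd +1wr — WR_PORT → AL1|MU1|ME0|BR0|rd3|wr0
(5) want 1×ALU +2rd +1wr — WR_PORT → AL1|MU1|ME0|BR0|rd3|wr0
(6) want 1×MEM +1rd +1wr — FU → AL1|MU1|ME0|BR0|rd3|wr0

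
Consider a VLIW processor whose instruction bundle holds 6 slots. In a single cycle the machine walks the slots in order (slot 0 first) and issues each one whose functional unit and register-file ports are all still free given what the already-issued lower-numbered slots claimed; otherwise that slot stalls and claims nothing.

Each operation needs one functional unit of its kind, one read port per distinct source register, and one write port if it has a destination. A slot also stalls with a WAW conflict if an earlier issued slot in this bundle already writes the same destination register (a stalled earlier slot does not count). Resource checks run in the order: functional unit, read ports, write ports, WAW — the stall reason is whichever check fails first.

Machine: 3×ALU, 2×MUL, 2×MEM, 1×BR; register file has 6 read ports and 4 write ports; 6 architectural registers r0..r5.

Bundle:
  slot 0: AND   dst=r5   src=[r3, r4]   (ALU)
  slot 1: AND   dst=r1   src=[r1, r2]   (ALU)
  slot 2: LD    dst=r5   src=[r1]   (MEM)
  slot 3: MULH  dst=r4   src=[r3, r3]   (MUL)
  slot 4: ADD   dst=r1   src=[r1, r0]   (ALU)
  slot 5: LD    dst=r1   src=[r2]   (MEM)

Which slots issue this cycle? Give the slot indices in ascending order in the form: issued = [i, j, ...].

issued = [0, 1, 3]

(0) want 1×ALU +2rd +1wr — yes → AL2|MU2|ME2|BR1|rd4|wr3
(1) want 1×ALU +2rd +1wr — yes → AL1|MU2|ME2|BR1|rd2|wr2
(2) want 1×MEM +1rd +1wr — WAW → AL1|MU2|ME2|BR1|rd2|wr2
(3) want 1×MUL +1rd +1wr — yes → AL1|MU1|ME2|BR1|rd1|wr1
(4) want 1×ALU +2rd +1wr — RD_PORT → AL1|MU1|ME2|BR1|rd1|wr1
(5) want 1×MEM +1rd +1wr — WAW → AL1|MU1|ME2|BR1|rd1|wr1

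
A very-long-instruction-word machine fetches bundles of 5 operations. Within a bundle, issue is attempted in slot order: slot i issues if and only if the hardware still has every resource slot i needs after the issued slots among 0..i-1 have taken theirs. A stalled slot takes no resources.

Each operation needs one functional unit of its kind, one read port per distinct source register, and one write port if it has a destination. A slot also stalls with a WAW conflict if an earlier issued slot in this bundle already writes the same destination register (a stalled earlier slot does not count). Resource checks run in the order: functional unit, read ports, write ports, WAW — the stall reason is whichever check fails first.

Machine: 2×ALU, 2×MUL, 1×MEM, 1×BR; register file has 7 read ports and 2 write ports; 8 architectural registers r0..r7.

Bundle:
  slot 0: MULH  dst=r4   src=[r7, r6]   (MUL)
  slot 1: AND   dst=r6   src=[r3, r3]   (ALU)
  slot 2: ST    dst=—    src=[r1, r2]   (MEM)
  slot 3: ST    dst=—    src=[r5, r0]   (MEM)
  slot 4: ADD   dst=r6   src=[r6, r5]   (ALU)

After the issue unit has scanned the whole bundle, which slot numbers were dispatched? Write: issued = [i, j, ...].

issued = [0, 1, 2]

(0) want 1×MUL +2rd +1wr — yes → AL2|MU1|ME1|BR1|rd5|wr1
(1) want 1×ALU +1rd +1wr — yes → AL1|MU1|ME1|BR1|rd4|wr0
(2) want 1×MEM +2rd +0wr — yes → AL1|MU1|ME0|BR1|rd2|wr0
(3) want 1×MEM +2rd +0wr — FU → AL1|MU1|ME0|BR1|rd2|wr0
(4) want 1×ALU +2rd +1wr — WR_PORT → AL1|MU1|ME0|BR1|rd2|wr0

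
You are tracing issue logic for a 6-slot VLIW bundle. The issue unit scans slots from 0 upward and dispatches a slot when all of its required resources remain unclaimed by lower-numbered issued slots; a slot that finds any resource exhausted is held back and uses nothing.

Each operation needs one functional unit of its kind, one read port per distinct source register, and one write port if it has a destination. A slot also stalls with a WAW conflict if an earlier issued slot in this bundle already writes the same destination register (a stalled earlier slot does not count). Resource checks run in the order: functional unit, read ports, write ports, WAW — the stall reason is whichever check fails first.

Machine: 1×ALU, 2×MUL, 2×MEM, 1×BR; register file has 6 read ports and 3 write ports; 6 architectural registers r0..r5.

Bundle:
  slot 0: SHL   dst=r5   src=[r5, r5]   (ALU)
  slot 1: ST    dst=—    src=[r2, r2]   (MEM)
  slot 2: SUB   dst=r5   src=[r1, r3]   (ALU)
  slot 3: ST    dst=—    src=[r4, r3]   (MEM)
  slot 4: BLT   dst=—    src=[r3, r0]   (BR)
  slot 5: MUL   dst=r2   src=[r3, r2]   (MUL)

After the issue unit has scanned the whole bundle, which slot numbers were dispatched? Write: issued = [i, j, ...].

slot 0 (ALU): ISSUE — free A0,Mu2,Ld2,B1 rp5 wp2
slot 1 (MEM): ISSUE — free A0,Mu2,Ld1,B1 rp4 wp2
slot 2 (ALU): stall FU — free A0,Mu2,Ld1,B1 rp4 wp2
slot 3 (MEM): ISSUE — free A0,Mu2,Ld0,B1 rp2 wp2
slot 4 (BR): ISSUE — free A0,Mu2,Ld0,B0 rp0 wp2
slot 5 (MUL): stall RD_PORT — free A0,Mu2,Ld0,B0 rp0 wp2

issued = [0, 1, 3, 4]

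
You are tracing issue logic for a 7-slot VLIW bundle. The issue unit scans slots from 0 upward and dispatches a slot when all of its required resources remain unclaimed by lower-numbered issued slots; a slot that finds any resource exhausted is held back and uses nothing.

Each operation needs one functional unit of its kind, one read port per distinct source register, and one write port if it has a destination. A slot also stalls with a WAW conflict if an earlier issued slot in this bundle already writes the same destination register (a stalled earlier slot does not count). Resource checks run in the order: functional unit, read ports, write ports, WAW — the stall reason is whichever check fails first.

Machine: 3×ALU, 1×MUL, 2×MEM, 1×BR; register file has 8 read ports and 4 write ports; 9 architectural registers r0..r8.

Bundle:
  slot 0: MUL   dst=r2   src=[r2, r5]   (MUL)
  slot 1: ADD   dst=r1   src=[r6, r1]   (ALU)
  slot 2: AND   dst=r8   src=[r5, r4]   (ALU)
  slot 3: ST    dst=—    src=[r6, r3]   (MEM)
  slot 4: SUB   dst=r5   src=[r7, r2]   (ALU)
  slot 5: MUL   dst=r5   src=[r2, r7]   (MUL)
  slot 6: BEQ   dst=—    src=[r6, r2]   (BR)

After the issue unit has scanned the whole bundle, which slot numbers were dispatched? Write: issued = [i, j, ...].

  0. MUL→r2 ⇒ go  {3A/0Mu/2Ld/1B | 6r 3w}
  1. ALU→r1 ⇒ go  {2A/0Mu/2Ld/1B | 4r 2w}
  2. ALU→r8 ⇒ go  {1A/0Mu/2Ld/1B | 2r 1w}
  3. MEM ⇒ go  {1A/0Mu/1Ld/1B | 0r 1w}
  4. ALU→r5 ⇒ no(RD_PORT)  {1A/0Mu/1Ld/1B | 0r 1w}
  5. MUL→r5 ⇒ no(FU)  {1A/0Mu/1Ld/1B | 0r 1w}
  6. BR ⇒ no(RD_PORT)  {1A/0Mu/1Ld/1B | 0r 1w}

issued = [0, 1, 2, 3]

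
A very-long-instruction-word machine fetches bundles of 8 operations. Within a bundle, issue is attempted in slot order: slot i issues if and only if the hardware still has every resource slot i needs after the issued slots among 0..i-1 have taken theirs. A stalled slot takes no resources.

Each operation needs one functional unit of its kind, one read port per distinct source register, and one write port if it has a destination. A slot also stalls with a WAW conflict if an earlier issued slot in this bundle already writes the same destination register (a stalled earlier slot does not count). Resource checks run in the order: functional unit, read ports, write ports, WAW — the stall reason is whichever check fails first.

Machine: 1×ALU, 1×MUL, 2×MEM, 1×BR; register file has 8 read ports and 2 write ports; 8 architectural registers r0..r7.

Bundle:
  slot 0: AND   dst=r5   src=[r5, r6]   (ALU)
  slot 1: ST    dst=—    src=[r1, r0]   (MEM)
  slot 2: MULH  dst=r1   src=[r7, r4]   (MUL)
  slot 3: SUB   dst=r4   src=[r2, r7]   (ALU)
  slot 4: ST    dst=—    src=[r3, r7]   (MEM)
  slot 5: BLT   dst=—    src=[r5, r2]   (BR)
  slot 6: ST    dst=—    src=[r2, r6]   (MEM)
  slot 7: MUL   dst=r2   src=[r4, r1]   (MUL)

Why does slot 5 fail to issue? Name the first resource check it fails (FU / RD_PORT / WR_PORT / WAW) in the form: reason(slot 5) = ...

reason(slot 5) = RD_PORT

#0 ALU src=r5,r6 dispatched  <A:0 Mu:1 Ld:2 B:1 rd:6 wr:1>
#1 MEM src=r1,r0 dispatched  <A:0 Mu:1 Ld:1 B:1 rd:4 wr:1>
#2 MUL src=r7,r4 dispatched  <A:0 Mu:0 Ld:1 B:1 rd:2 wr:0>
#3 ALU src=r2,r7 held:FU  <A:0 Mu:0 Ld:1 B:1 rd:2 wr:0>
#4 MEM src=r3,r7 dispatched  <A:0 Mu:0 Ld:0 B:1 rd:0 wr:0>
#5 BR src=r5,r2 held:RD_PORT  <A:0 Mu:0 Ld:0 B:1 rd:0 wr:0>
#6 MEM src=r2,r6 held:FU  <A:0 Mu:0 Ld:0 B:1 rd:0 wr:0>
#7 MUL src=r4,r1 held:FU  <A:0 Mu:0 Ld:0 B:1 rd:0 wr:0>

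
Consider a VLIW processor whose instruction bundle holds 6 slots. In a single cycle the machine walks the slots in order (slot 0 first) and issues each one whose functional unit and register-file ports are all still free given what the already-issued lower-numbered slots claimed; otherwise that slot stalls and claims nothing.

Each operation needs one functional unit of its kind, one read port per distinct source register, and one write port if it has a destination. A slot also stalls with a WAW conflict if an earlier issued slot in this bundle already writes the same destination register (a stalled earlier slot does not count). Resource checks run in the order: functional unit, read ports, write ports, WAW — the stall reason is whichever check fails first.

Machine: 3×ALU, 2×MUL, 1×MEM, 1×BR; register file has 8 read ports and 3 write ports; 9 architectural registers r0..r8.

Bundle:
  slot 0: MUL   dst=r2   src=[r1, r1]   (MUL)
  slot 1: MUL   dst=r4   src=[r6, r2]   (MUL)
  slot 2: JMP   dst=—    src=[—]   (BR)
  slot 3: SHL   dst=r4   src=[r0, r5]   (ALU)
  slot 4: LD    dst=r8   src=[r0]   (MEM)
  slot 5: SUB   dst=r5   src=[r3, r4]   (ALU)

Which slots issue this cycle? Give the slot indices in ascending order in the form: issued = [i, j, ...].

issued = [0, 1, 2, 4]

(0) want 1×MUL +1rd +1wr — yes → AL3|MU1|ME1|BR1|rd7|wr2
(1) want 1×MUL +2rd +1wr — yes → AL3|MU0|ME1|BR1|rd5|wr1
(2) want 1×BR +0rd +0wr — yes → AL3|MU0|ME1|BR0|rd5|wr1
(3) want 1×ALU +2rd +1wr — WAW → AL3|MU0|ME1|BR0|rd5|wr1
(4) want 1×MEM +1rd +1wr — yes → AL3|MU0|ME0|BR0|rd4|wr0
(5) want 1×ALU +2rd +1wr — WR_PORT → AL3|MU0|ME0|BR0|rd4|wr0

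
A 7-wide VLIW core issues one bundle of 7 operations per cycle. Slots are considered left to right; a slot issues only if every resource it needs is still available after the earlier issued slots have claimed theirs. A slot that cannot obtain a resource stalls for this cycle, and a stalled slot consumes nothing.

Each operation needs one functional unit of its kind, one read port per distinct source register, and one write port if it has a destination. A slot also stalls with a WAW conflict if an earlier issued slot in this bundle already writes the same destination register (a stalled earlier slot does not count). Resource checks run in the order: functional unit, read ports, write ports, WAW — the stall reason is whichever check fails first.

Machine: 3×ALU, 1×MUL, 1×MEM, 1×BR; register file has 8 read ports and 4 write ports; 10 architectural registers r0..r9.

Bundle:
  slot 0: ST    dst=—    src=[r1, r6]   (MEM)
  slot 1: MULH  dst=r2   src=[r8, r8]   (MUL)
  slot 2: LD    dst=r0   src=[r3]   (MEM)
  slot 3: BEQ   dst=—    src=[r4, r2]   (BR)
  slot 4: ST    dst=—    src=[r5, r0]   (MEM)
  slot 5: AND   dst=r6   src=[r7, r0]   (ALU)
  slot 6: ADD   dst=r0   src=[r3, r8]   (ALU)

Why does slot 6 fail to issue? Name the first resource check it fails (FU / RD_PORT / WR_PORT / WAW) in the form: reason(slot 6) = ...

(0) want 1×MEM +2rd +0wr — yes → AL3|MU1|ME0|BR1|rd6|wr4
(1) want 1×MUL +1rd +1wr — yes → AL3|MU0|ME0|BR1|rd5|wr3
(2) want 1×MEM +1rd +1wr — FU → AL3|MU0|ME0|BR1|rd5|wr3
(3) want 1×BR +2rd +0wr — yes → AL3|MU0|ME0|BR0|rd3|wr3
(4) want 1×MEM +2rd +0wr — FU → AL3|MU0|ME0|BR0|rd3|wr3
(5) want 1×ALU +2rd +1wr — yes → AL2|MU0|ME0|BR0|rd1|wr2
(6) want 1×ALU +2rd +1wr — RD_PORT → AL2|MU0|ME0|BR0|rd1|wr2

reason(slot 6) = RD_PORT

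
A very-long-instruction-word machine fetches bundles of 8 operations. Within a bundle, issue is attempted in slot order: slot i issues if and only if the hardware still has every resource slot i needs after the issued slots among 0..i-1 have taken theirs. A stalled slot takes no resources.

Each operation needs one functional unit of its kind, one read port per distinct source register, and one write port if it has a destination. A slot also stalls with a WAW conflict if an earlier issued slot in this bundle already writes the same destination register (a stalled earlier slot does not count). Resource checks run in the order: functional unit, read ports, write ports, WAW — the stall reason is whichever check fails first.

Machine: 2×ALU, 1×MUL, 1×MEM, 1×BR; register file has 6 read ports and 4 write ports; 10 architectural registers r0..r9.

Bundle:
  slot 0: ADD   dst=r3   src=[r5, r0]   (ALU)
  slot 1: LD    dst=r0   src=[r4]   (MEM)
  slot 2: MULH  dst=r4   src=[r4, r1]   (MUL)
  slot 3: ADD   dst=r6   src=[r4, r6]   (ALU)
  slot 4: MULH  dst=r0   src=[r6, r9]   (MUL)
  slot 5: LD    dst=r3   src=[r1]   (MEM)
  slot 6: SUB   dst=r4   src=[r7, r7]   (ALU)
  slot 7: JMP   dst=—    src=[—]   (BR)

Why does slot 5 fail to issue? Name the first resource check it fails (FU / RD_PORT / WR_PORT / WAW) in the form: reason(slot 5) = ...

reason(slot 5) = FU

slot 0 (ALU): ISSUE — free A1,Mu1,Ld1,B1 rp4 wp3
slot 1 (MEM): ISSUE — free A1,Mu1,Ld0,B1 rp3 wp2
slot 2 (MUL): ISSUE — free A1,Mu0,Ld0,B1 rp1 wp1
slot 3 (ALU): stall RD_PORT — free A1,Mu0,Ld0,B1 rp1 wp1
slot 4 (MUL): stall FU — free A1,Mu0,Ld0,B1 rp1 wp1
slot 5 (MEM): stall FU — free A1,Mu0,Ld0,B1 rp1 wp1
slot 6 (ALU): stall WAW — free A1,Mu0,Ld0,B1 rp1 wp1
slot 7 (BR): ISSUE — free A1,Mu0,Ld0,B0 rp1 wp1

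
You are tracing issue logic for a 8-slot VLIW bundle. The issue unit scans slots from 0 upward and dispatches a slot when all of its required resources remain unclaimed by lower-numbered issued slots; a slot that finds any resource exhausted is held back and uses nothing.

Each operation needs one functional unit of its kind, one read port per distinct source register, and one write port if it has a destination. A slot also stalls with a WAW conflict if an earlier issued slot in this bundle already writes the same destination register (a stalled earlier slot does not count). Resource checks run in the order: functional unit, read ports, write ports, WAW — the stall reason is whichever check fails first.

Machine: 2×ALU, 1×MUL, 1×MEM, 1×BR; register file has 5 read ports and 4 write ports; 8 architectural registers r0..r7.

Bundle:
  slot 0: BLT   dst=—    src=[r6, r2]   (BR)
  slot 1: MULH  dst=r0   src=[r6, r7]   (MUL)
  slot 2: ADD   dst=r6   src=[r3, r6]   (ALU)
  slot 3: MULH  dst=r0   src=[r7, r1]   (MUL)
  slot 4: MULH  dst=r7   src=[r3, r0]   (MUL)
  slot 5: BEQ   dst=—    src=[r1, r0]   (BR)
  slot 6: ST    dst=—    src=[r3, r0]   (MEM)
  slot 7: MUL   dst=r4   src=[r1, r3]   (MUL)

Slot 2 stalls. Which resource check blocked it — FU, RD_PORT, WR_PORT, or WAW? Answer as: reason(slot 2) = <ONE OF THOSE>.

  0. BR ⇒ go  {2A/1Mu/1Ld/0B | 3r 4w}
  1. MUL→r0 ⇒ go  {2A/0Mu/1Ld/0B | 1r 3w}
  2. ALU→r6 ⇒ no(RD_PORT)  {2A/0Mu/1Ld/0B | 1r 3w}
  3. MUL→r0 ⇒ no(FU)  {2A/0Mu/1Ld/0B | 1r 3w}
  4. MUL→r7 ⇒ no(FU)  {2A/0Mu/1Ld/0B | 1r 3w}
  5. BR ⇒ no(FU)  {2A/0Mu/1Ld/0B | 1r 3w}
  6. MEM ⇒ no(RD_PORT)  {2A/0Mu/1Ld/0B | 1r 3w}
  7. MUL→r4 ⇒ no(FU)  {2A/0Mu/1Ld/0B | 1r 3w}

reason(slot 2) = RD_PORT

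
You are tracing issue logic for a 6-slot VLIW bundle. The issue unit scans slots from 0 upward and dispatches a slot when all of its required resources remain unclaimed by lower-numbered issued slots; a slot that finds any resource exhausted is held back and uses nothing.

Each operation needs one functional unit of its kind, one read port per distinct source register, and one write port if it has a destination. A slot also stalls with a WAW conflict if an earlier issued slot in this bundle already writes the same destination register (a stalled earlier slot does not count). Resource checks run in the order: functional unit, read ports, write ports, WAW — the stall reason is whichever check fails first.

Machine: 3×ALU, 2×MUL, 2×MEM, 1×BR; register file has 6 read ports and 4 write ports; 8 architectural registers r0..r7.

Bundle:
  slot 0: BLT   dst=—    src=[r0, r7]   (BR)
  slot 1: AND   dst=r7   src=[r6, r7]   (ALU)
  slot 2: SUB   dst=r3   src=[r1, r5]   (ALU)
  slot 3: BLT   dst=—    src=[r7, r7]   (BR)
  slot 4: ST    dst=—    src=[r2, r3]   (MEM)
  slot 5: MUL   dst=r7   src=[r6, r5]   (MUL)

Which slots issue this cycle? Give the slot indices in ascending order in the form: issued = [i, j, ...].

  0. BR ⇒ go  {3A/2Mu/2Ld/0B | 4r 4w}
  1. ALU→r7 ⇒ go  {2A/2Mu/2Ld/0B | 2r 3w}
  2. ALU→r3 ⇒ go  {1A/2Mu/2Ld/0B | 0r 2w}
  3. BR ⇒ no(FU)  {1A/2Mu/2Ld/0B | 0r 2w}
  4. MEM ⇒ no(RD_PORT)  {1A/2Mu/2Ld/0B | 0r 2w}
  5. MUL→r7 ⇒ no(RD_PORT)  {1A/2Mu/2Ld/0B | 0r 2w}

issued = [0, 1, 2]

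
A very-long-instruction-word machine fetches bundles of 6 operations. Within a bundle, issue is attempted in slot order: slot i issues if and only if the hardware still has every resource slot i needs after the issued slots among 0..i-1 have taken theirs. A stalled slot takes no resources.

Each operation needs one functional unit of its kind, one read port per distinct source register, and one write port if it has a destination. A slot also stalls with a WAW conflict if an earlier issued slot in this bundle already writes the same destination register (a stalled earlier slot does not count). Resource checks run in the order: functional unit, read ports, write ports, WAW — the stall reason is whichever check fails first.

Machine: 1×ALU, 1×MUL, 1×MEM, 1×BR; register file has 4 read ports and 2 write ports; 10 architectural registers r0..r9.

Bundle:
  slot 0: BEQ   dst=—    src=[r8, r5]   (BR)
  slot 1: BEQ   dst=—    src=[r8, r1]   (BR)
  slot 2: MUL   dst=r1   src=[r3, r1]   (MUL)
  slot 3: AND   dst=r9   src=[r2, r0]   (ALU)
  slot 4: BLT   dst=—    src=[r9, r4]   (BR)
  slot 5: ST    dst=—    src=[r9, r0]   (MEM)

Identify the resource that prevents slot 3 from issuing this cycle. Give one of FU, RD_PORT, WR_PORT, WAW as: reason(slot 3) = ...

slot 0 (BR): ISSUE — free A1,Mu1,Ld1,B0 rp2 wp2
slot 1 (BR): stall FU — free A1,Mu1,Ld1,B0 rp2 wp2
slot 2 (MUL): ISSUE — free A1,Mu0,Ld1,B0 rp0 wp1
slot 3 (ALU): stall RD_PORT — free A1,Mu0,Ld1,B0 rp0 wp1
slot 4 (BR): stall FU — free A1,Mu0,Ld1,B0 rp0 wp1
slot 5 (MEM): stall RD_PORT — free A1,Mu0,Ld1,B0 rp0 wp1

reason(slot 3) = RD_PORT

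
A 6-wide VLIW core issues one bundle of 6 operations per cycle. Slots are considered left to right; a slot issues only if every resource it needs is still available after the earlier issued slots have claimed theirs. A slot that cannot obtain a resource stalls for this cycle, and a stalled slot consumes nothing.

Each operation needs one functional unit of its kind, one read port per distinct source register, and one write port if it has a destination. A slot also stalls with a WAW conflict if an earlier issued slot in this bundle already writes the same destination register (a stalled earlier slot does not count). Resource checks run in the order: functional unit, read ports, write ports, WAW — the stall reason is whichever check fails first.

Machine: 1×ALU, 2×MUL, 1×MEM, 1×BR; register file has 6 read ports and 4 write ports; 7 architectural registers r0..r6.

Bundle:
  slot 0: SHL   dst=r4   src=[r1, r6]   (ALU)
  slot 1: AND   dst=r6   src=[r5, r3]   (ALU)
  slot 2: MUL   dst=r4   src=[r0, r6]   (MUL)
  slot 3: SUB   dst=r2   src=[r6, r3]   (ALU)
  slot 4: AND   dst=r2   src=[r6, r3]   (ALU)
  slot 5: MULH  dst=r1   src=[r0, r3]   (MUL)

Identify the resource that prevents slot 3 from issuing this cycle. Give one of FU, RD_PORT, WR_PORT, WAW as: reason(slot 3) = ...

reason(slot 3) = FU

(0) want 1×ALU +2rd +1wr — yes → AL0|MU2|ME1|BR1|rd4|wr3
(1) want 1×ALU +2rd +1wr — FU → AL0|MU2|ME1|BR1|rd4|wr3
(2) want 1×MUL +2rd +1wr — WAW → AL0|MU2|ME1|BR1|rd4|wr3
(3) want 1×ALU +2rd +1wr — FU → AL0|MU2|ME1|BR1|rd4|wr3
(4) want 1×ALU +2rd +1wr — FU → AL0|MU2|ME1|BR1|rd4|wr3
(5) want 1×MUL +2rd +1wr — yes → AL0|MU1|ME1|BR1|rd2|wr2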